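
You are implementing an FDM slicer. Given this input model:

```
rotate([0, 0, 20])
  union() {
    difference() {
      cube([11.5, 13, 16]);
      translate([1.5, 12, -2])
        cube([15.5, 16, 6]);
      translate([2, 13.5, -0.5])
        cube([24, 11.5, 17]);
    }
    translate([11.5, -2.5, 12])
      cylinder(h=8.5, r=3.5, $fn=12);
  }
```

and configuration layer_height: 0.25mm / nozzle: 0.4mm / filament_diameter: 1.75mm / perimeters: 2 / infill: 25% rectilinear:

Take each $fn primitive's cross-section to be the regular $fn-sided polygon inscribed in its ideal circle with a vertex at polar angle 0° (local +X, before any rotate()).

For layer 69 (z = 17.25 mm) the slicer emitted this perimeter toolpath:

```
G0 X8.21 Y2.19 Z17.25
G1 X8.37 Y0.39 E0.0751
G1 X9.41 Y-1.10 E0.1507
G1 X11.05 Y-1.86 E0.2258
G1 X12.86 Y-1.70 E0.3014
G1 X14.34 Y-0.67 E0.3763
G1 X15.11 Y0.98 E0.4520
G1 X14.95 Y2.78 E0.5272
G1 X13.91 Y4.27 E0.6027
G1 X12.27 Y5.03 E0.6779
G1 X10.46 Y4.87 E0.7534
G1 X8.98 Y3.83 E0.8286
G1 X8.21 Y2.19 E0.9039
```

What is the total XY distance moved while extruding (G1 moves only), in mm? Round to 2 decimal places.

21.74 mm

Sum the Euclidean lengths of each G1 segment: total = 21.74 mm.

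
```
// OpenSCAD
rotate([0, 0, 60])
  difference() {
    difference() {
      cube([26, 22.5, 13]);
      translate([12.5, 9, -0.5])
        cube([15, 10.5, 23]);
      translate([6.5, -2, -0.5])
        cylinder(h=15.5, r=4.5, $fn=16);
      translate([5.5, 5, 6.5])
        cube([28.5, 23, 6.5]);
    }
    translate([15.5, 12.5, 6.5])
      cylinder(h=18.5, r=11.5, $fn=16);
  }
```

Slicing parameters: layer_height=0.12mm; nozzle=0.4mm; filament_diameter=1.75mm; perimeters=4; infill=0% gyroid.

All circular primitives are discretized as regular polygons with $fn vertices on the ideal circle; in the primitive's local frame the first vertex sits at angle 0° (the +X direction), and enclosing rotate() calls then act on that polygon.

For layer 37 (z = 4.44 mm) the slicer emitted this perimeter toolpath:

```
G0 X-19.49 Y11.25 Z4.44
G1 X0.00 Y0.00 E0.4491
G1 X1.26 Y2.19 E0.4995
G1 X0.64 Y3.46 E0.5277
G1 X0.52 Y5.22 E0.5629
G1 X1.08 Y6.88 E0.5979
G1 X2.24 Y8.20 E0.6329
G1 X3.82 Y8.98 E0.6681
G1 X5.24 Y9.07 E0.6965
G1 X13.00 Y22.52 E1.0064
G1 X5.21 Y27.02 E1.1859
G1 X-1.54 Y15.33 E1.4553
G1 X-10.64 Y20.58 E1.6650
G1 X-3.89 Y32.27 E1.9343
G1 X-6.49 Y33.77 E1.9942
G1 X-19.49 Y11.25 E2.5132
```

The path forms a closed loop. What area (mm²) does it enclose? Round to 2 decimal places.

Apply the shoelace formula to the sequence of (X, Y) vertices; enclosed area = 429.56 mm².

429.56 mm²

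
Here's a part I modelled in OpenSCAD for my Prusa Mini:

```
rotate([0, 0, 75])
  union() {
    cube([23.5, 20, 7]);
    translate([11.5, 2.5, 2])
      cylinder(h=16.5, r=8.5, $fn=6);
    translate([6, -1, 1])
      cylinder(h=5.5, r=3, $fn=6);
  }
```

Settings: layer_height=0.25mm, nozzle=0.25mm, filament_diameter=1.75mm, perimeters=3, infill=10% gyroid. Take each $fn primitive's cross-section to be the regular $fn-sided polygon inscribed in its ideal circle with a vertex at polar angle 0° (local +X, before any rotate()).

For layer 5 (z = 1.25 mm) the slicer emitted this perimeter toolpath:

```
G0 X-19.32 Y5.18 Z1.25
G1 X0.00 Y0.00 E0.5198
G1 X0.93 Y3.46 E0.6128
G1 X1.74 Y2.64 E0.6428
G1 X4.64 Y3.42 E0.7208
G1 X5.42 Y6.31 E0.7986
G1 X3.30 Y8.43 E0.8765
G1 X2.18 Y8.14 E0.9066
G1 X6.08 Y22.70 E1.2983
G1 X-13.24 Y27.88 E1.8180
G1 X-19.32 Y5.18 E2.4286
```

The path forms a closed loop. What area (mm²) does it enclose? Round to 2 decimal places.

487.17 mm²

Apply the shoelace formula to the sequence of (X, Y) vertices; enclosed area = 487.17 mm².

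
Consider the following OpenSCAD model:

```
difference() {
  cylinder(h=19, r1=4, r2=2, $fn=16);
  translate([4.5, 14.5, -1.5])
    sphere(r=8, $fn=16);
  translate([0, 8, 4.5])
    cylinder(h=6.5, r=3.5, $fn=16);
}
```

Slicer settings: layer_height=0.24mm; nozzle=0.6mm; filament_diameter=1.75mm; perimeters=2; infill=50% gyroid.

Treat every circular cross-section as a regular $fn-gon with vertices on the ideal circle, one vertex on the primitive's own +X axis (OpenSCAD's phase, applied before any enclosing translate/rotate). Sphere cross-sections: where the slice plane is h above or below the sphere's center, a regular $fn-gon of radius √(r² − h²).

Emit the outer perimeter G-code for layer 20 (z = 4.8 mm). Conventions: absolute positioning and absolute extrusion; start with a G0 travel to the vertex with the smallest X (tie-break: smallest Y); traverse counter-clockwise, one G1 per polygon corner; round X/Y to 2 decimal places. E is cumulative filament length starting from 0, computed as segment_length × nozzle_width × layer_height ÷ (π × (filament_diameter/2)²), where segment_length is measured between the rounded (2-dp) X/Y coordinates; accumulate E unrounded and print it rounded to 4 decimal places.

At z = 4.8 mm: the cone: at t=0.253 of its height the radius interpolates to r₁+(r₂−r₁)t = 3.495, giving a regular 16-gon of that circumradius; the r=8 sphere at (4.5, 14.5) slices to a regular 16-gon of circumradius 4.931 (√(r²−h²) with h=6.3 from center); the cylinder at (0, 8): section is a regular 16-gon, circumradius r=3.5; After the difference (first − rest): starting from the cone, the r=8 sphere at (4.5, 14.5) misses the remaining region (no effect); the r=3.5 cylinder at (0, 8) misses the remaining region (no effect) — 1 connected region. The outline is a single polygon with 16 vertices. Extrusion per mm of travel: 0.6 × 0.24 / (π × 0.875²) = 0.059868. Accumulating E over each segment gives final E = 1.3060.

G0 X-3.49 Y0.00 Z4.80
G1 X-3.23 Y-1.34 E0.0817
G1 X-2.47 Y-2.47 E0.1632
G1 X-1.34 Y-3.23 E0.2448
G1 X0.00 Y-3.49 E0.3265
G1 X1.34 Y-3.23 E0.4082
G1 X2.47 Y-2.47 E0.4897
G1 X3.23 Y-1.34 E0.5713
G1 X3.49 Y0.00 E0.6530
G1 X3.23 Y1.34 E0.7347
G1 X2.47 Y2.47 E0.8162
G1 X1.34 Y3.23 E0.8978
G1 X0.00 Y3.49 E0.9795
G1 X-1.34 Y3.23 E1.0612
G1 X-2.47 Y2.47 E1.1427
G1 X-3.23 Y1.34 E1.2243
G1 X-3.49 Y0.00 E1.3060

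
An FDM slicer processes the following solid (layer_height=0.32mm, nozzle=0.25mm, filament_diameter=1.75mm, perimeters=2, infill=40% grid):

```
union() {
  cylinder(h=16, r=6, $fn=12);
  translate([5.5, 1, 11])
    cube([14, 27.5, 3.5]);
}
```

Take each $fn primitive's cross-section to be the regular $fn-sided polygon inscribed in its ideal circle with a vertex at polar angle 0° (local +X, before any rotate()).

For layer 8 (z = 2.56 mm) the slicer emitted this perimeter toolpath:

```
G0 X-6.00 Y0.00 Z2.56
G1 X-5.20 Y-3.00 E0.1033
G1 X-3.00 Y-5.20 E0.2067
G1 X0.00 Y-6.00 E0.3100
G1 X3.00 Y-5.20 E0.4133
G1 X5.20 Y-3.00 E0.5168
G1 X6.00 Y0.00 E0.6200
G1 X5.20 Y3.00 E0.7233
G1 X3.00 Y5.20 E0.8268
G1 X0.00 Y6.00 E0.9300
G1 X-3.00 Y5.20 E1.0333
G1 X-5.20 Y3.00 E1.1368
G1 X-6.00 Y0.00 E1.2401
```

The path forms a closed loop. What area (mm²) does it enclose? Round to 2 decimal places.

Apply the shoelace formula to the sequence of (X, Y) vertices; enclosed area = 108.08 mm².

108.08 mm²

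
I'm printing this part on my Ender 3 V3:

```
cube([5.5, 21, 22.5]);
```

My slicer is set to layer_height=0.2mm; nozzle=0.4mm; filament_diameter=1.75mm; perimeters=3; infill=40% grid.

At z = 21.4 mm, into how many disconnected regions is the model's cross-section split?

1

At z = 21.4 mm: the cube is present — its section is the full 5.5×21 rectangle. The result has 1 disconnected region.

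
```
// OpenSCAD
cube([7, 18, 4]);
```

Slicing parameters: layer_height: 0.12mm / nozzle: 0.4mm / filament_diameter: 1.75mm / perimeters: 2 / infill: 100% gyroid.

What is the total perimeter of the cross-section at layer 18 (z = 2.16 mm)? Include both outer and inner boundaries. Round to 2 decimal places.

50.00 mm

At z = 2.16 mm: the cube (footprint 7×18) is included at this height (perimeter 50.00 mm). Overall, the cross-section is a single solid region. Total boundary length (outer) = 50.00 mm.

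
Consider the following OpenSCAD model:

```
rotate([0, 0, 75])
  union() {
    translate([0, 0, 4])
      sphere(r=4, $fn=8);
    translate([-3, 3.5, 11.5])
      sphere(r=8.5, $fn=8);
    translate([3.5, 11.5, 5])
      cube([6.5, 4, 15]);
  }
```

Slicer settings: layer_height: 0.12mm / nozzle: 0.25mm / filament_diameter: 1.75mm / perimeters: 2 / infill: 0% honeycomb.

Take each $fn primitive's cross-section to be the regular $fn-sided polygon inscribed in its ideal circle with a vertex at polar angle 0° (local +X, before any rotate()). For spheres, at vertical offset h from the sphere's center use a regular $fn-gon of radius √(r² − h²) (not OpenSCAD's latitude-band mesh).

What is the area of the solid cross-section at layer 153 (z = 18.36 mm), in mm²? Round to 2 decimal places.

97.25 mm²

At z = 18.36 mm: the sphere does not reach this height (|z−center|=14.360 > r=4); the r=8.5 sphere at (-3, 3.5) slices to a regular 8-gon of circumradius 5.019 (√(r²−h²) with h=6.86 from center) (area = (8/2)·5.019²·sin(360°/8) = 71.25 mm²); the cube at (3.5, 11.5) (footprint 6.5×4) is included at this height (area 26.00 mm²); Combining (union): the 2 present regions are separate (no shared area or edge), so areas and boundary lengths simply add and each stays a separate island — area = 97.25 mm²; (rotated 75° about Z; rotation is an isometry so areas/perimeters/island counts are preserved). Overall, the cross-section has 2 separate islands. Net area = 97.25 mm².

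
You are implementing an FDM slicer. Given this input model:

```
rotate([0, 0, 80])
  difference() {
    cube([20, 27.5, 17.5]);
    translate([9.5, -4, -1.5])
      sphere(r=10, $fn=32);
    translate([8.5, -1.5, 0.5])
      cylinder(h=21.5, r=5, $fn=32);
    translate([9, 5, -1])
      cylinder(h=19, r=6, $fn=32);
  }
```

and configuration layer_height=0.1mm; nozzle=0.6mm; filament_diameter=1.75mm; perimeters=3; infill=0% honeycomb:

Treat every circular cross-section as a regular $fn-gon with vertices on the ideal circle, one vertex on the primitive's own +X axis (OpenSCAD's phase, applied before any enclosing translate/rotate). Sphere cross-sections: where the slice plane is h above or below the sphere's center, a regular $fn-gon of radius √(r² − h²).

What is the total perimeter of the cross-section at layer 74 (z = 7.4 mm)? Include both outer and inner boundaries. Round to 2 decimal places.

At z = 7.4 mm: the 20×27.5 cube contributes its full rectangle (perimeter 95.00 mm); the r=10 sphere at (9.5, -4) slices to a regular 32-gon of circumradius 4.560 (√(r²−h²) with h=8.9 from center) (perimeter = 2·32·4.560·sin(180°/32) = 28.60 mm); the r=5 cylinder at (8.5, -1.5) gives a regular 32-gon of circumradius 5 (constant along its height) (perimeter = 2·32·5.000·sin(180°/32) = 31.37 mm); the r=6 cylinder at (9, 5) contributes a regular 32-gon of circumradius 6 (perimeter = 2·32·6.000·sin(180°/32) = 37.64 mm); After the difference (first − rest): starting from the 20×27.5 cube, the r=10 sphere at (9.5, -4) partially overlaps it — only the 1.59 mm² overlap (of its 64.89 mm²) is removed, clipping the outline; the r=5 cylinder at (8.5, -1.5) partially overlaps it — only the 22.71 mm² overlap (of its 78.04 mm²) is removed, clipping the outline; the r=6 cylinder at (9, 5) partially overlaps it — only the 85.17 mm² overlap (of its 112.37 mm²) is removed, clipping the outline — boundary = 115.38 mm; (whole slice rotated 80° about Z — lengths, areas and connectivity unchanged). Overall, the cross-section is a single solid region. Total boundary length (outer) = 115.38 mm.

115.38 mm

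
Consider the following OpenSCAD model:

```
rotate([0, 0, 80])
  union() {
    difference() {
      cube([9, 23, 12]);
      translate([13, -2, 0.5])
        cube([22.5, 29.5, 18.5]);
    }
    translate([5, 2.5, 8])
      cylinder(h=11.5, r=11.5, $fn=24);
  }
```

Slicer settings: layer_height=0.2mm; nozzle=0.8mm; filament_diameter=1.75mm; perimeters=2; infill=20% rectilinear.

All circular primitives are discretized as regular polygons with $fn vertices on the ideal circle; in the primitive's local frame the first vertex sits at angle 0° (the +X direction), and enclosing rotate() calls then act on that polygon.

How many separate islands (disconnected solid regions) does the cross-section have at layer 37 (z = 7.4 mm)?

At z = 7.4 mm: the cube is present — its section is the full 9×23 rectangle; the 22.5×29.5 cube at (13, -2) contributes its full rectangle; Subtracting the remaining from the first: starting from the 9×23 cube, the 22.5×29.5 cube at (13, -2) misses the remaining region (no effect) — 1 connected region; the cylinder at (5, 2.5) does not reach this height (z outside [8, 19.5]); Merging all regions: only that combined region is present, so the union is just that shape — 1 connected region; (whole slice rotated 80° about Z — lengths, areas and connectivity unchanged). Overall, the cross-section is a single solid region. Island count = 1.

1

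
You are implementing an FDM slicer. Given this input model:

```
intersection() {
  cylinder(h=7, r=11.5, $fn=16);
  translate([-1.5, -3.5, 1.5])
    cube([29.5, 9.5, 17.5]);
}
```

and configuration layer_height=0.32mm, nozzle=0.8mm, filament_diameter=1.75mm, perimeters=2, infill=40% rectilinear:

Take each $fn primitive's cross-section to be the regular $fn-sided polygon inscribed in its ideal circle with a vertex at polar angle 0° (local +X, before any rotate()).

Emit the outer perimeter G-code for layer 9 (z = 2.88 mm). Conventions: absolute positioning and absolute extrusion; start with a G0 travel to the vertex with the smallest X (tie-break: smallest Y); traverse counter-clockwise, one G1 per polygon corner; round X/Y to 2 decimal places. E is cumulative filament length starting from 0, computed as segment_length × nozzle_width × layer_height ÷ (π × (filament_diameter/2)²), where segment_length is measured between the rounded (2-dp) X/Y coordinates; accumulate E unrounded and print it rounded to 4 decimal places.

At z = 2.88 mm: the cylinder: section is a regular 16-gon, circumradius r=11.5; the cube at (-1.5, -3.5) (footprint 29.5×9.5) is included at this height; Keeping only the common overlap: the 29.5×9.5 cube at (-1.5, -3.5) partially overlaps the r=11.5 cylinder; clipping to the common part keeps 118.10 mm² — 1 connected region. The outline is a single polygon with 6 vertices. Extrusion per mm of travel: 0.8 × 0.32 / (π × 0.875²) = 0.106432. Accumulating E over each segment gives final E = 4.5591.

G0 X-1.50 Y-3.50 Z2.88
G1 X10.80 Y-3.50 E1.3091
G1 X11.50 Y0.00 E1.6890
G1 X10.62 Y4.40 E2.1666
G1 X9.56 Y6.00 E2.3709
G1 X-1.50 Y6.00 E3.5480
G1 X-1.50 Y-3.50 E4.5591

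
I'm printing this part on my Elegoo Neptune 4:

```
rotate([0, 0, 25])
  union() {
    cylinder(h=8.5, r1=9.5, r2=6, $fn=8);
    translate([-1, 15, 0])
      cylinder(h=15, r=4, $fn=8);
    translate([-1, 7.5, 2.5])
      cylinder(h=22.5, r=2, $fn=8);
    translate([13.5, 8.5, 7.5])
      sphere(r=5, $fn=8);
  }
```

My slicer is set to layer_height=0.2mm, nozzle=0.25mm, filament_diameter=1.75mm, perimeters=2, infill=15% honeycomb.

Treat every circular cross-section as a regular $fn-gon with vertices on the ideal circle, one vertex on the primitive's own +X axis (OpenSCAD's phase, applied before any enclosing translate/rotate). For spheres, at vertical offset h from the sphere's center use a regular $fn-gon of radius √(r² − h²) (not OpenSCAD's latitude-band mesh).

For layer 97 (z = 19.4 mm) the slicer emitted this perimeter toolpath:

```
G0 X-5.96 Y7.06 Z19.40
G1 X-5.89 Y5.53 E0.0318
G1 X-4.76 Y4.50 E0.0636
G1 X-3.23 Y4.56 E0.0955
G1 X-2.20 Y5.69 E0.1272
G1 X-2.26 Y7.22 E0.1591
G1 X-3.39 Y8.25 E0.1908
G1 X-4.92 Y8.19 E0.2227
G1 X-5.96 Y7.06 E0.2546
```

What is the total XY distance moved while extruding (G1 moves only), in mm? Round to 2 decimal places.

12.25 mm

Sum the Euclidean lengths of each G1 segment: total = 12.25 mm.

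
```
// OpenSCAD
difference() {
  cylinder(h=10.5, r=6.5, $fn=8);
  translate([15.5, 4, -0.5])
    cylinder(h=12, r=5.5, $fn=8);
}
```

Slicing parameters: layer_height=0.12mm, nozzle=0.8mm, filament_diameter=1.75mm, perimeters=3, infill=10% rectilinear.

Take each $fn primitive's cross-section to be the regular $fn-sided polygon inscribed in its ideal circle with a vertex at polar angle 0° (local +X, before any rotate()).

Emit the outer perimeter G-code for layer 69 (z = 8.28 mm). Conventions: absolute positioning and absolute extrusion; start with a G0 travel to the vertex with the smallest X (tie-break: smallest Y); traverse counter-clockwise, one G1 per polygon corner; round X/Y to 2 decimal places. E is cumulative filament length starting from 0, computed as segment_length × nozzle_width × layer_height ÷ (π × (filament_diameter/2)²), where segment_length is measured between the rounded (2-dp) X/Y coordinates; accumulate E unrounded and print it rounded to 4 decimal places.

G0 X-6.50 Y0.00 Z8.28
G1 X-4.60 Y-4.60 E0.1986
G1 X0.00 Y-6.50 E0.3973
G1 X4.60 Y-4.60 E0.5959
G1 X6.50 Y0.00 E0.7946
G1 X4.60 Y4.60 E0.9932
G1 X0.00 Y6.50 E1.1918
G1 X-4.60 Y4.60 E1.3905
G1 X-6.50 Y0.00 E1.5891

At z = 8.28 mm: the r=6.5 cylinder gives a regular 8-gon of circumradius 6.5 (constant along its height); the cylinder at (15.5, 4): section is a regular 8-gon, circumradius r=5.5; Subtracting the remaining from the first: starting from the r=6.5 cylinder, the r=5.5 cylinder at (15.5, 4) misses the remaining region (no effect) — 1 connected region. The outline is a single polygon with 8 vertices. Extrusion per mm of travel: 0.8 × 0.12 / (π × 0.875²) = 0.039912. Accumulating E over each segment gives final E = 1.5891.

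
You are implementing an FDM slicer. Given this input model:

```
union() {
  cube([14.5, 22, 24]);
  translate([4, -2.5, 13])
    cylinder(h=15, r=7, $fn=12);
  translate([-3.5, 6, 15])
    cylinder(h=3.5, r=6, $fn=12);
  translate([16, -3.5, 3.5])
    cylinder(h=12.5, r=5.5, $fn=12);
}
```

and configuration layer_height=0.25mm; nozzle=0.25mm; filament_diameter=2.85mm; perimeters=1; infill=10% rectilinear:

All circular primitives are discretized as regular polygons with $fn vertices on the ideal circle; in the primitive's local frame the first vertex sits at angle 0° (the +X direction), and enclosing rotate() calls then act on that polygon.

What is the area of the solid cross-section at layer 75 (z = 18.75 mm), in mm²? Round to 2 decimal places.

430.15 mm²

At z = 18.75 mm: the 14.5×22 cube contributes its full rectangle (area 319.00 mm²); the r=7 cylinder at (4, -2.5) contributes a regular 12-gon of circumradius 7 (area = (12/2)·7.000²·sin(360°/12) = 147.00 mm²); the cylinder at (-3.5, 6) does not reach this height (z outside [15, 18.5]); the cylinder at (16, -3.5) does not reach this height (z outside [3.5, 16]); Merging all regions: the regions partially overlap — summed areas 466.00 mm² minus the doubly-counted overlap 35.85 mm² gives 430.15 mm² — area = 430.15 mm². Overall, the cross-section is a single solid region. Net area = 430.15 mm².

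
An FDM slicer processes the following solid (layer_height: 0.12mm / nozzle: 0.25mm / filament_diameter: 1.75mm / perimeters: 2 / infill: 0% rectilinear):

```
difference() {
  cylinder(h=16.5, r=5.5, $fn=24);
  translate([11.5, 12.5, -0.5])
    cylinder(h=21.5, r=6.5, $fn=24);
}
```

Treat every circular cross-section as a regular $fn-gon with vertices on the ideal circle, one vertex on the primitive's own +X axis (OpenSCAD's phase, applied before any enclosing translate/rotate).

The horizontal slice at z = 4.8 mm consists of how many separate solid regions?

At z = 4.8 mm: the r=5.5 cylinder contributes a regular 24-gon of circumradius 5.5; the r=6.5 cylinder at (11.5, 12.5) contributes a regular 24-gon of circumradius 6.5; Taking the first minus the rest: starting from the r=5.5 cylinder, the r=6.5 cylinder at (11.5, 12.5) misses the remaining region (no effect) — 1 connected region. The result has 1 disconnected region.

1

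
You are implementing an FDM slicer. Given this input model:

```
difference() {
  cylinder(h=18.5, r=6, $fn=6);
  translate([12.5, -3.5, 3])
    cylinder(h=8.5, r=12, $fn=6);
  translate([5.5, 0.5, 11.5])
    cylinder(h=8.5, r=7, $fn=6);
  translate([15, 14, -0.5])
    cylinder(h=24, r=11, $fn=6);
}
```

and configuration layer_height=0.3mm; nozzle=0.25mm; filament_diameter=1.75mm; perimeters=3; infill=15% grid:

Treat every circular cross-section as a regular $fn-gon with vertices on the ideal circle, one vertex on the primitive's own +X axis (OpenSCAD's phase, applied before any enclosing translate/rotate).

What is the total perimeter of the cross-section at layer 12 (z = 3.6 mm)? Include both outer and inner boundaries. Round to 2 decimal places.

34.48 mm

At z = 3.6 mm: the r=6 cylinder contributes a regular 6-gon of circumradius 6 (perimeter = 2·6·6.000·sin(180°/6) = 36.00 mm); the r=12 cylinder at (12.5, -3.5) contributes a regular 6-gon of circumradius 12 (perimeter = 2·6·12.000·sin(180°/6) = 72.00 mm); the cylinder at (5.5, 0.5) is absent (z outside [11.5, 20]); the r=11 cylinder at (15, 14) gives a regular 6-gon of circumradius 11 (constant along its height) (perimeter = 2·6·11.000·sin(180°/6) = 66.00 mm); Taking the first minus the rest: starting from the r=6 cylinder, the r=12 cylinder at (12.5, -3.5) partially overlaps it — only the 21.66 mm² overlap (of its 374.12 mm²) is removed, clipping the outline; the r=11 cylinder at (15, 14) misses the remaining region (no effect) — boundary = 34.48 mm. Overall, the cross-section is a single solid region. Total boundary length (outer) = 34.48 mm.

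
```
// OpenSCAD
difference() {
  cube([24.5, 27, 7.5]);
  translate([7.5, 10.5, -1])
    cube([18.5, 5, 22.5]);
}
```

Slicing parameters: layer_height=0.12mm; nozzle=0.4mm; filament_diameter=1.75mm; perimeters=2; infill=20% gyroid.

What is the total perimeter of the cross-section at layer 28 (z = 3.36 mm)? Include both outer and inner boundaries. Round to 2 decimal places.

At z = 3.36 mm: the 24.5×27 cube contributes its full rectangle (perimeter 103.00 mm); the cube at (7.5, 10.5) (footprint 18.5×5) is included at this height (perimeter 47.00 mm); Taking the first minus the rest: starting from the 24.5×27 cube, the 18.5×5 cube at (7.5, 10.5) partially overlaps it — only the 85.00 mm² overlap (of its 92.50 mm²) is removed, clipping the outline — boundary = 137.00 mm. Overall, the cross-section is a single solid region. Total boundary length (outer) = 137.00 mm.

137.00 mm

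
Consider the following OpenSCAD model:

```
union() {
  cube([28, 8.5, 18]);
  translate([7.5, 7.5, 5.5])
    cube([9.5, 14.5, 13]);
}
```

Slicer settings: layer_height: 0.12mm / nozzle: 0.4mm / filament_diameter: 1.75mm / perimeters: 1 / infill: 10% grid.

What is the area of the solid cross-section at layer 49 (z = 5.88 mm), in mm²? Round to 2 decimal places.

At z = 5.88 mm: the 28×8.5 cube contributes its full rectangle (area 238.00 mm²); the 9.5×14.5 cube at (7.5, 7.5) contributes its full rectangle (area 137.75 mm²); Merging all regions: the regions partially overlap — summed areas 375.75 mm² minus the doubly-counted overlap 9.50 mm² gives 366.25 mm² — area = 366.25 mm². Overall, the cross-section is a single solid region. Net area = 366.25 mm².

366.25 mm²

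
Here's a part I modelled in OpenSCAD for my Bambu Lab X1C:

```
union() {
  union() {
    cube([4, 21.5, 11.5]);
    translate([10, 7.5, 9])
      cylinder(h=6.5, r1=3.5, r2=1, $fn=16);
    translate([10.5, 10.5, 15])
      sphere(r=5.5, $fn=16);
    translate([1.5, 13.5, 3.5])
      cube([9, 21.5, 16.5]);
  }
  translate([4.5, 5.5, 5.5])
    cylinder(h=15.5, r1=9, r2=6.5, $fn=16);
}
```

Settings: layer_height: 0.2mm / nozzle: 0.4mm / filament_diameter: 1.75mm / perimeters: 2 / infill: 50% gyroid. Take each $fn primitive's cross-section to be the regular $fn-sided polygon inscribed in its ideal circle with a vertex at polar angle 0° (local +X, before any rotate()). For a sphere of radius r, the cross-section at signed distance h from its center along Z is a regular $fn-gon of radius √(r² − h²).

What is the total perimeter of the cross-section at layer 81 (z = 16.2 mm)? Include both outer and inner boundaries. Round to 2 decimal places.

At z = 16.2 mm: the cube is not intersected at this z (z outside [0, 11.5]); the cone at (10, 7.5) is not intersected at this z (z outside [9, 15.5]); the r=5.5 sphere at (10.5, 10.5) slices to a regular 16-gon of circumradius 5.367 (√(r²−h²) with h=1.2 from center) (perimeter = 2·16·5.367·sin(180°/16) = 33.51 mm); the 9×21.5 cube at (1.5, 13.5) contributes its full rectangle (perimeter 61.00 mm); Combining (union): the regions partially overlap (shared area 7.05 mm²), so the edge portions inside another operand are dropped and the merged outline is re-measured after clipping — boundary = 82.67 mm; the cone at (4.5, 5.5) contributes a regular 16-gon of circumradius 7.274 (interpolated between r1=9 and r2=6.5 at t=0.690) (perimeter = 2·16·7.274·sin(180°/16) = 45.41 mm); Combining (union): the regions partially overlap (shared area 31.01 mm²), so the edge portions inside another operand are dropped and the merged outline is re-measured after clipping — boundary = 105.92 mm. Overall, the cross-section is a single solid region. Total boundary length (outer) = 105.92 mm.

105.92 mm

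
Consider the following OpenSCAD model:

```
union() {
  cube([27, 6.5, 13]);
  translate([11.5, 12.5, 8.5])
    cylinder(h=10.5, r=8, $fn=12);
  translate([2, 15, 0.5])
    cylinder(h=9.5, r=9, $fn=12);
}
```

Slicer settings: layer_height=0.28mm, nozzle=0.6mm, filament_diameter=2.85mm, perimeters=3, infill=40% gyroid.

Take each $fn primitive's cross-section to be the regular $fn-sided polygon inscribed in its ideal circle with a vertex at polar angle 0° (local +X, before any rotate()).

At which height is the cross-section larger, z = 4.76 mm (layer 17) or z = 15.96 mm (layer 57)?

layer 17 (z = 4.76 mm)

Layer 17 (z = 4.76): the cube is present — its section is the full 27×6.5 rectangle (area 175.50 mm²); the cylinder at (11.5, 12.5) is absent (z outside [8.5, 19]); the cylinder at (2, 15): section is a regular 12-gon, circumradius r=9 (area = (12/2)·9.000²·sin(360°/12) = 243.00 mm²); Combining (union): the regions partially overlap — summed areas 418.50 mm² minus the doubly-counted overlap 0.93 mm² gives 417.57 mm² — area = 417.57 mm². So its area = 417.57 mm². Layer 57 (z = 15.96): the cube does not reach this height (z outside [0, 13]); the cylinder at (11.5, 12.5): section is a regular 12-gon, circumradius r=8 (area = (12/2)·8.000²·sin(360°/12) = 192.00 mm²); the cylinder at (2, 15) does not reach this height (z outside [0.5, 10]); Merging all regions: only the r=8 cylinder at (11.5, 12.5) is present, so the union is just that shape — area = 192.00 mm². So its area = 192.00 mm². Layer 17 is larger (417.57 vs 192.00 mm²).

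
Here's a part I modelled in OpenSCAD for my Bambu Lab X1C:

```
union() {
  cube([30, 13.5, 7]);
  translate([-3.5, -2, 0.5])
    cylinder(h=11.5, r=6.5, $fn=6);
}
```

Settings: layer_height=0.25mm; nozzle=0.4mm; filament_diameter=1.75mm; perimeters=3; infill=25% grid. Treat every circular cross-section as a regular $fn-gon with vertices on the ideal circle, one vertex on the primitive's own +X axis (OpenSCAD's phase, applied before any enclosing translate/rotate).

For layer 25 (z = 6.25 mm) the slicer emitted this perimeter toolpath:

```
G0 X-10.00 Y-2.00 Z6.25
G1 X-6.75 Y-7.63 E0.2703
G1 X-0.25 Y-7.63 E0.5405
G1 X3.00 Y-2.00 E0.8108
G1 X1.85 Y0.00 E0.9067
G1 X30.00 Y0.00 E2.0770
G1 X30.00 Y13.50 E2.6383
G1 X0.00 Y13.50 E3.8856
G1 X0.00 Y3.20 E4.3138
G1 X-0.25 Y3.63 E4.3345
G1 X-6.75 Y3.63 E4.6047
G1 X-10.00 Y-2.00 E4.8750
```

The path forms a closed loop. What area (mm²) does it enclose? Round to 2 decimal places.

Apply the shoelace formula to the sequence of (X, Y) vertices; enclosed area = 511.84 mm².

511.84 mm²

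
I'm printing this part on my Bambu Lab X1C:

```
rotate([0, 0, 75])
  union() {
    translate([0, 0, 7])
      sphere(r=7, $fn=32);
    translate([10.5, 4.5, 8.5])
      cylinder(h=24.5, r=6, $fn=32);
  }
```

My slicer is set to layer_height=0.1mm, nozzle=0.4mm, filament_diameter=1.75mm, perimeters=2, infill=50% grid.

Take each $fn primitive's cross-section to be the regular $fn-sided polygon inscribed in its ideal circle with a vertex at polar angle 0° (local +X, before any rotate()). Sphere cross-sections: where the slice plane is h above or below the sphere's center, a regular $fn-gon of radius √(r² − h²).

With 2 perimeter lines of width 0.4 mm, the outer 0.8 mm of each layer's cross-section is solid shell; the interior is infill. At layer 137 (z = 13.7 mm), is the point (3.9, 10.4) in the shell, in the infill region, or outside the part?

shell

At z = 13.7 mm: the r=7 sphere slices to a regular 32-gon of circumradius 2.027 (√(r²−h²) with h=6.7 from center); the r=6 cylinder at (10.5, 4.5) contributes a regular 32-gon of circumradius 6; Merging all regions: the 2 present regions are separate (no shared area or edge), so areas and boundary lengths simply add and each stays a separate island — 2 connected regions; (whole slice rotated 75° about Z — lengths, areas and connectivity unchanged). Overall, the cross-section has 2 separate islands. Undo the 75° rotation: the query point maps to (11.055, -1.075) in the un-rotated model frame. The nearest boundary edge runs (11.67, -1.38)→(10.50, -1.50); distance from the point to it = 0.37 mm. (Shell/infill is judged within the island containing the point — the largest one.) The point is inside the cross-section, 0.37 mm from the nearest boundary — within the 0.8 mm shell band (2 × 0.4).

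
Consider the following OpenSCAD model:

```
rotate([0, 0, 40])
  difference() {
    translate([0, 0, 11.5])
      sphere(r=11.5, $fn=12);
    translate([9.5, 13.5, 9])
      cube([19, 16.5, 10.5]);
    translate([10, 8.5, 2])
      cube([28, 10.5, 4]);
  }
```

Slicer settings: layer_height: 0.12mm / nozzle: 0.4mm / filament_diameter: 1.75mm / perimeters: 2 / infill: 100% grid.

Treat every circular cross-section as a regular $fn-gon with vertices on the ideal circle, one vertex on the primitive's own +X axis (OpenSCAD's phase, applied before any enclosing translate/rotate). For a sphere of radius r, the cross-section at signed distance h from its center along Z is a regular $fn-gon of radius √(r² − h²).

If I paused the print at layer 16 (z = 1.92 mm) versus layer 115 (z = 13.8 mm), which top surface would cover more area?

Layer 16 (z = 1.92): the sphere: section is a regular 12-gon, circumradius = √(r²−h²) = √(11.5²−9.58²) = 6.362 (area = (12/2)·6.362²·sin(360°/12) = 121.42 mm²); the cube at (9.5, 13.5) does not reach this height (z outside [9, 19.5]); the cube at (10, 8.5) is absent (z outside [2, 6]); Taking the first minus the rest: none of the subtracted shapes is present at this height, so the r=11.5 sphere is unchanged — area = 121.42 mm²; (rotated 40° about Z; rotation is an isometry so areas/perimeters/island counts are preserved). So its area = 121.42 mm². Layer 115 (z = 13.8): the r=11.5 sphere slices to a regular 12-gon of circumradius 11.268 (√(r²−h²) with h=2.3 from center) (area = (12/2)·11.268²·sin(360°/12) = 380.88 mm²); the 19×16.5 cube at (9.5, 13.5) contributes its full rectangle (area 313.50 mm²); the cube at (10, 8.5) is absent (z outside [2, 6]); Subtracting the remaining from the first: starting from the r=11.5 sphere (380.88 mm²), the 19×16.5 cube at (9.5, 13.5) misses the remaining region (no effect) — area = 380.88 mm²; (rotated 40° about Z; rotation is an isometry so areas/perimeters/island counts are preserved). So its area = 380.88 mm². Layer 115 is larger (380.88 vs 121.42 mm²).

layer 115 (z = 13.8 mm)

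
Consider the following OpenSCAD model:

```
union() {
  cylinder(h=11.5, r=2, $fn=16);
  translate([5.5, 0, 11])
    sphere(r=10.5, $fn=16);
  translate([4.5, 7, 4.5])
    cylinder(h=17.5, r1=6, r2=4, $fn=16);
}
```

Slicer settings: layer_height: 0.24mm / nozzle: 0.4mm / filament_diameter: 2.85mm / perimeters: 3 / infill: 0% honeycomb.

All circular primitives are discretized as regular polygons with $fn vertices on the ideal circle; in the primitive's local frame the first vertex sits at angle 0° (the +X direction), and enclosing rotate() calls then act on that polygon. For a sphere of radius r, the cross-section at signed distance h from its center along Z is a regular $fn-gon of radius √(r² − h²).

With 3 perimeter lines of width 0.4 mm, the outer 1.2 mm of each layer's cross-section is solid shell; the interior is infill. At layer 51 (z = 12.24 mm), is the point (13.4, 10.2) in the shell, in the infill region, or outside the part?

At z = 12.24 mm: the cylinder does not reach this height (z outside [0, 11.5]); the sphere at (5.5, 0): section is a regular 16-gon, circumradius = √(r²−h²) = √(10.5²−1.24²) = 10.427; the cone at (4.5, 7) (r1=6→r2=4) has section circumradius 5.115 here — a regular 16-gon; Merging all regions: the regions partially overlap (shared area 67.63 mm²), so overlapping operands fuse into one piece — 1 connected region. Overall, the cross-section is a single solid region. The nearest boundary edge runs (9.49, 9.63)→(12.87, 7.37); distance from the point to it = 2.64 mm. The point is not inside any of the regions above, so it lies outside the cross-section (2.64 mm from the nearest boundary).

outside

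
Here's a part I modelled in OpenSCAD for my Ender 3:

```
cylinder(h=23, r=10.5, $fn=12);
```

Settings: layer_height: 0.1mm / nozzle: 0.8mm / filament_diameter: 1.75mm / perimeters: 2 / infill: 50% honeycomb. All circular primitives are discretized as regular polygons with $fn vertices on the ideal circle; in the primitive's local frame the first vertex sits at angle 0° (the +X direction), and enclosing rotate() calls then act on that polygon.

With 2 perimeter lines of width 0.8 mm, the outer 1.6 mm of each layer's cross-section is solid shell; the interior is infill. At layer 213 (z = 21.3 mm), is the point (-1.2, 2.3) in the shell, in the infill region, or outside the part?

infill

At z = 21.3 mm: the cylinder: section is a regular 12-gon, circumradius r=10.5. Overall, the cross-section is a single solid region. The nearest boundary edge runs (0.00, 10.50)→(-5.25, 9.09); distance from the point to it = 7.61 mm. The point is inside the cross-section and 7.61 mm from the nearest boundary — more than the 1.6 mm shell width (2 × 0.8), so it's in the infill interior.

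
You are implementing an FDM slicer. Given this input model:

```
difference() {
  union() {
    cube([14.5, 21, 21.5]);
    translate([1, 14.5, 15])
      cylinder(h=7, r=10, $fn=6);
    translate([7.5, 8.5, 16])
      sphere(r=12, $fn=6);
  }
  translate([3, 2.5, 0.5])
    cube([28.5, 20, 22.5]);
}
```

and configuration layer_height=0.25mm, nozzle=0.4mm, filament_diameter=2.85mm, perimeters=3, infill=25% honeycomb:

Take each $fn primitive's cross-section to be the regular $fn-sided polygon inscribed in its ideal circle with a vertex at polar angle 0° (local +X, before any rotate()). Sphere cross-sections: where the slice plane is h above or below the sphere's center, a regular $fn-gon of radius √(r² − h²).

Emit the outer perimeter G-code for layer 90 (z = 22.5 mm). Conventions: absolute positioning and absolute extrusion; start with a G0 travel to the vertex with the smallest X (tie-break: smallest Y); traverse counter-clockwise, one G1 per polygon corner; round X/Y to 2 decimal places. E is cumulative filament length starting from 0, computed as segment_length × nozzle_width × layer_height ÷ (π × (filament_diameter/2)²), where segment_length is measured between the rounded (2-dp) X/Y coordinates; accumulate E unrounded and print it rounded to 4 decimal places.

G0 X-2.59 Y8.50 Z22.50
G1 X2.46 Y-0.24 E0.1582
G1 X12.54 Y-0.24 E0.3162
G1 X14.12 Y2.50 E0.3658
G1 X3.00 Y2.50 E0.5401
G1 X3.00 Y17.24 E0.7712
G1 X2.46 Y17.24 E0.7797
G1 X-2.59 Y8.50 E0.9379

At z = 22.5 mm: the cube is absent (z outside [0, 21.5]); the cylinder at (1, 14.5) does not reach this height (z outside [15, 22]); the r=12 sphere at (7.5, 8.5) contributes a regular 6-gon of circumradius √(12²−6.5²) = 10.087; Merging all regions: only the r=12 sphere at (7.5, 8.5) is present, so the union is just that shape — 1 connected region; the cube at (3, 2.5) is present — its section is the full 28.5×20 rectangle; After the difference (first − rest): starting from that combined region, the 28.5×20 cube at (3, 2.5) partially overlaps it — only the 182.53 mm² overlap (of its 570.00 mm²) is removed, clipping the outline — 1 connected region. The outline is a single polygon with 7 vertices. Extrusion per mm of travel: 0.4 × 0.25 / (π × 1.425²) = 0.015675. Accumulating E over each segment gives final E = 0.9379.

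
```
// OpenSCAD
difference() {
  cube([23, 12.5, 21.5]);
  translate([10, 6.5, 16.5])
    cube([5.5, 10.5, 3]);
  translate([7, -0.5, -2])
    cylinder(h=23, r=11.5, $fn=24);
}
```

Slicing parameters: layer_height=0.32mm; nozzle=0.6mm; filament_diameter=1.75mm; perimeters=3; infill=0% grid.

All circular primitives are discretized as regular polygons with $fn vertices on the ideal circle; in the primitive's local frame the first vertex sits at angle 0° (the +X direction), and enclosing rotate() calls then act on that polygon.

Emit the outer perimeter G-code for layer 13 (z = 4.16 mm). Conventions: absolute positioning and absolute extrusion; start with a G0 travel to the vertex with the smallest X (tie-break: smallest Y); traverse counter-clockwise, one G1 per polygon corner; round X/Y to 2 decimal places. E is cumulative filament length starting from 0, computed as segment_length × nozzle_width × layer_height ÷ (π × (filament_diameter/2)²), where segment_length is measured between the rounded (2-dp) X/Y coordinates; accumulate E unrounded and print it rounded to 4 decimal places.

At z = 4.16 mm: the 23×12.5 cube contributes its full rectangle; the cube at (10, 6.5) does not reach this height (z outside [16.5, 19.5]); the r=11.5 cylinder at (7, -0.5) gives a regular 24-gon of circumradius 11.5 (constant along its height); Taking the first minus the rest: starting from the 23×12.5 cube, the r=11.5 cylinder at (7, -0.5) partially overlaps it — only the 168.16 mm² overlap (of its 410.75 mm²) is removed, clipping the outline — 1 connected region. The outline is a single polygon with 13 vertices. Extrusion per mm of travel: 0.6 × 0.32 / (π × 0.875²) = 0.079824. Accumulating E over each segment gives final E = 5.5206.

G0 X0.00 Y8.50 Z4.16
G1 X1.25 Y9.46 E0.1258
G1 X4.02 Y10.61 E0.3652
G1 X7.00 Y11.00 E0.6051
G1 X9.98 Y10.61 E0.8450
G1 X12.75 Y9.46 E1.0844
G1 X15.13 Y7.63 E1.3241
G1 X16.96 Y5.25 E1.5637
G1 X18.11 Y2.48 E1.8032
G1 X18.43 Y0.00 E2.0028
G1 X23.00 Y0.00 E2.3676
G1 X23.00 Y12.50 E3.3654
G1 X0.00 Y12.50 E5.2013
G1 X0.00 Y8.50 E5.5206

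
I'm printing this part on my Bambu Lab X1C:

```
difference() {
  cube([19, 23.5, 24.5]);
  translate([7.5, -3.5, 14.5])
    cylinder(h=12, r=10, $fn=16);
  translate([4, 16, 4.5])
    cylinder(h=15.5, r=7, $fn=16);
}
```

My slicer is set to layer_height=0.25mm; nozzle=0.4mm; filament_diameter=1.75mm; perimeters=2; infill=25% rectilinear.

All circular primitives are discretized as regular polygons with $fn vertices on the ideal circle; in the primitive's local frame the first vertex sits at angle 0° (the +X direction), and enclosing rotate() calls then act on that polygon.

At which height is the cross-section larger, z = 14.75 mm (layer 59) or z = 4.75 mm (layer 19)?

layer 19 (z = 4.75 mm)

Layer 59 (z = 14.75): the cube (footprint 19×23.5) is included at this height (area 446.50 mm²); the r=10 cylinder at (7.5, -3.5) gives a regular 16-gon of circumradius 10 (constant along its height) (area = (16/2)·10.000²·sin(360°/16) = 306.15 mm²); the cylinder at (4, 16): section is a regular 16-gon, circumradius r=7 (area = (16/2)·7.000²·sin(360°/16) = 150.01 mm²); Taking the first minus the rest: starting from the 19×23.5 cube (446.50 mm²), the r=10 cylinder at (7.5, -3.5) partially overlaps it — only the 82.67 mm² overlap (of its 306.15 mm²) is removed, clipping the outline; the r=7 cylinder at (4, 16) partially overlaps it — only the 127.00 mm² overlap (of its 150.01 mm²) is removed, clipping the outline — area = 236.83 mm². So its area = 236.83 mm². Layer 19 (z = 4.75): the cube is present — its section is the full 19×23.5 rectangle (area 446.50 mm²); the cylinder at (7.5, -3.5) does not reach this height (z outside [14.5, 26.5]); the r=7 cylinder at (4, 16) contributes a regular 16-gon of circumradius 7 (area = (16/2)·7.000²·sin(360°/16) = 150.01 mm²); Subtracting the remaining from the first: starting from the 19×23.5 cube (446.50 mm²), the r=7 cylinder at (4, 16) partially overlaps it — only the 127.00 mm² overlap (of its 150.01 mm²) is removed, clipping the outline — area = 319.50 mm². So its area = 319.50 mm². Layer 19 is larger (319.50 vs 236.83 mm²).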